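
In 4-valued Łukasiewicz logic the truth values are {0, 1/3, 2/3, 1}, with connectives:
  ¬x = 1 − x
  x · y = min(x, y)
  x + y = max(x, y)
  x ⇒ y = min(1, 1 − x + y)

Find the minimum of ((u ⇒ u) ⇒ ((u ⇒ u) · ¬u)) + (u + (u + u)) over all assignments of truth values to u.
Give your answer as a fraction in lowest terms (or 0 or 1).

Take u = 1/3:
u ⇒ u = 1/3 ⇒ 1/3 = 1
u ⇒ u = 1/3 ⇒ 1/3 = 1
¬u = ¬1/3 = 2/3
(u ⇒ u) · ¬u = 1 · 2/3 = 2/3
(u ⇒ u) ⇒ ((u ⇒ u) · ¬u) = 1 ⇒ 2/3 = 2/3
u + u = 1/3 + 1/3 = 1/3
u + (u + u) = 1/3 + 1/3 = 1/3
((u ⇒ u) ⇒ ((u ⇒ u) · ¬u)) + (u + (u + u)) = 2/3 + 1/3 = 2/3
No assignment yields a value below 2/3, so this is the minimum.

2/3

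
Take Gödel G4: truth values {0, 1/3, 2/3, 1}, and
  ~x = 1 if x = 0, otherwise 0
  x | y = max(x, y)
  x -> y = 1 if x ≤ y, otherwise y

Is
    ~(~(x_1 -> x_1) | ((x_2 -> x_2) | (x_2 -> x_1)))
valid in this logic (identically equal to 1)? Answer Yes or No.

No

Counterexample: take x_1 = 0, x_2 = 0.
x_1 -> x_1 = 0 -> 0 = 1
~(x_1 -> x_1) = ~1 = 0
x_2 -> x_2 = 0 -> 0 = 1
x_2 -> x_1 = 0 -> 0 = 1
(x_2 -> x_2) | (x_2 -> x_1) = 1 | 1 = 1
~(x_1 -> x_1) | ((x_2 -> x_2) | (x_2 -> x_1)) = 0 | 1 = 1
~(~(x_1 -> x_1) | ((x_2 -> x_2) | (x_2 -> x_1))) = ~1 = 0
This gives 0 ≠ 1.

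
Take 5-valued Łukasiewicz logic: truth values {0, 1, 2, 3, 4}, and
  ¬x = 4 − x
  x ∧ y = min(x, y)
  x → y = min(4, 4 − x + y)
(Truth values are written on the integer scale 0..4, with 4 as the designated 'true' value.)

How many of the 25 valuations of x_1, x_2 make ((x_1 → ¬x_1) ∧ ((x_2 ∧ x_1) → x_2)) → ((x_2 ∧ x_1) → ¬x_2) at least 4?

21

value 4: 21 assignments (counts)
value 3: 3 assignments
value 2: 1 assignment
So 21 of the 25 assignments meet the threshold.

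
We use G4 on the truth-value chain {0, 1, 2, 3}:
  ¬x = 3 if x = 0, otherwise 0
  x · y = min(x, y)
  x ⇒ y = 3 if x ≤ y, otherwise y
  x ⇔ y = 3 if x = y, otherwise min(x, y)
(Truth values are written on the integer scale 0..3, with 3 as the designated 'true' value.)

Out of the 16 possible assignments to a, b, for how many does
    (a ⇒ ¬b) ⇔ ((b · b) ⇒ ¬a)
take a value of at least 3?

16

a = 0, b = 0 ↦ 3  ≥
a = 0, b = 1 ↦ 3  ≥
a = 0, b = 2 ↦ 3  ≥
a = 0, b = 3 ↦ 3  ≥
a = 1, b = 0 ↦ 3  ≥
a = 1, b = 1 ↦ 3  ≥
a = 1, b = 2 ↦ 3  ≥
a = 1, b = 3 ↦ 3  ≥
a = 2, b = 0 ↦ 3  ≥
a = 2, b = 1 ↦ 3  ≥
a = 2, b = 2 ↦ 3  ≥
a = 2, b = 3 ↦ 3  ≥
a = 3, b = 0 ↦ 3  ≥
a = 3, b = 1 ↦ 3  ≥
a = 3, b = 2 ↦ 3  ≥
a = 3, b = 3 ↦ 3  ≥
So 16 of the 16 assignments meet the threshold.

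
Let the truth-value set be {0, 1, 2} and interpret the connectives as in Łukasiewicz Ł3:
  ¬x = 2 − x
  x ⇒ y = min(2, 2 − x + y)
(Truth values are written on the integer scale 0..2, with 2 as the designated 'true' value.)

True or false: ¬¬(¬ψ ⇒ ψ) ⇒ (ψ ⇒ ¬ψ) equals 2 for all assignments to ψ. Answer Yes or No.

No

Counterexample: take ψ = 2.
¬ψ = ¬2 = 0
¬ψ ⇒ ψ = 0 ⇒ 2 = 2
¬(¬ψ ⇒ ψ) = ¬2 = 0
¬¬(¬ψ ⇒ ψ) = ¬0 = 2
¬ψ = ¬2 = 0
ψ ⇒ ¬ψ = 2 ⇒ 0 = 0
¬¬(¬ψ ⇒ ψ) ⇒ (ψ ⇒ ¬ψ) = 2 ⇒ 0 = 0
This gives 0 ≠ 2.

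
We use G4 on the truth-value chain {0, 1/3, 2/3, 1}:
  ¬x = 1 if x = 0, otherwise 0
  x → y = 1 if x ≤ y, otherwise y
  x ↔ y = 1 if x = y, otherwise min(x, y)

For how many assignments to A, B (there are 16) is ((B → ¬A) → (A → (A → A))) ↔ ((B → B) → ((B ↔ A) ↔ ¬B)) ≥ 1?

4

A = 0, B = 0 ↦ 1  ≥
A = 0, B = 1/3 ↦ 1  ≥
A = 0, B = 2/3 ↦ 1  ≥
A = 0, B = 1 ↦ 1  ≥
A = 1/3, B = 0 ↦ 0  <
A = 1/3, B = 1/3 ↦ 0  <
A = 1/3, B = 2/3 ↦ 0  <
A = 1/3, B = 1 ↦ 0  <
A = 2/3, B = 0 ↦ 0  <
A = 2/3, B = 1/3 ↦ 0  <
A = 2/3, B = 2/3 ↦ 0  <
A = 2/3, B = 1 ↦ 0  <
A = 1, B = 0 ↦ 0  <
A = 1, B = 1/3 ↦ 0  <
A = 1, B = 2/3 ↦ 0  <
A = 1, B = 1 ↦ 0  <
So 4 of the 16 assignments meet the threshold.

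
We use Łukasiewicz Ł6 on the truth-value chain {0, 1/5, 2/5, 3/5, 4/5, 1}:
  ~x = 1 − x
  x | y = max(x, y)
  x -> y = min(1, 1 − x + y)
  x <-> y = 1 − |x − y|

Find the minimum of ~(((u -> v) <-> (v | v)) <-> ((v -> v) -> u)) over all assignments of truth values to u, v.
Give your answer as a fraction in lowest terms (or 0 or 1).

Take u = 0, v = 0:
u -> v = 0 -> 0 = 1
v | v = 0 | 0 = 0
(u -> v) <-> (v | v) = 1 <-> 0 = 0
v -> v = 0 -> 0 = 1
(v -> v) -> u = 1 -> 0 = 0
((u -> v) <-> (v | v)) <-> ((v -> v) -> u) = 0 <-> 0 = 1
~(((u -> v) <-> (v | v)) <-> ((v -> v) -> u)) = ~1 = 0
No assignment yields a value below 0, so this is the minimum.

0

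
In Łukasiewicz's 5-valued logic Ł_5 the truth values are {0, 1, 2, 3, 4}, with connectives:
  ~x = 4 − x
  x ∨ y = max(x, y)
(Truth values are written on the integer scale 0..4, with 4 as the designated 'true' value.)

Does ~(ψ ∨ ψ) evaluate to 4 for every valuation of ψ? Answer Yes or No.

Counterexample: take ψ = 1.
ψ ∨ ψ = 1 ∨ 1 = 1
~(ψ ∨ ψ) = ~1 = 3
This gives 3 ≠ 4.

No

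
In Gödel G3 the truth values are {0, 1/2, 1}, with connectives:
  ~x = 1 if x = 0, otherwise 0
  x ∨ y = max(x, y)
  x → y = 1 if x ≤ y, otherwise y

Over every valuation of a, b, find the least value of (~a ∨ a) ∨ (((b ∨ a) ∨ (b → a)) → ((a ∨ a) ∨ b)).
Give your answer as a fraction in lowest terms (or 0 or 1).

Take a = 1/2, b = 0:
~a = ~1/2 = 0
~a ∨ a = 0 ∨ 1/2 = 1/2
b ∨ a = 0 ∨ 1/2 = 1/2
b → a = 0 → 1/2 = 1
(b ∨ a) ∨ (b → a) = 1/2 ∨ 1 = 1
a ∨ a = 1/2 ∨ 1/2 = 1/2
(a ∨ a) ∨ b = 1/2 ∨ 0 = 1/2
((b ∨ a) ∨ (b → a)) → ((a ∨ a) ∨ b) = 1 → 1/2 = 1/2
(~a ∨ a) ∨ (((b ∨ a) ∨ (b → a)) → ((a ∨ a) ∨ b)) = 1/2 ∨ 1/2 = 1/2
No assignment yields a value below 1/2, so this is the minimum.

1/2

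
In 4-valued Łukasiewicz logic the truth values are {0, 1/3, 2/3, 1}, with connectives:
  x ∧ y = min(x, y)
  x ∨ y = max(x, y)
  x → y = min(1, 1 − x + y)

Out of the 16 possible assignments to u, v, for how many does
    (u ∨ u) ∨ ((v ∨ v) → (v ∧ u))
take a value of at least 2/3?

u = 0, v = 0 ↦ 1  ≥
u = 0, v = 1/3 ↦ 2/3  ≥
u = 0, v = 2/3 ↦ 1/3  <
u = 0, v = 1 ↦ 0  <
u = 1/3, v = 0 ↦ 1  ≥
u = 1/3, v = 1/3 ↦ 1  ≥
u = 1/3, v = 2/3 ↦ 2/3  ≥
u = 1/3, v = 1 ↦ 1/3  <
u = 2/3, v = 0 ↦ 1  ≥
u = 2/3, v = 1/3 ↦ 1  ≥
u = 2/3, v = 2/3 ↦ 1  ≥
u = 2/3, v = 1 ↦ 2/3  ≥
u = 1, v = 0 ↦ 1  ≥
u = 1, v = 1/3 ↦ 1  ≥
u = 1, v = 2/3 ↦ 1  ≥
u = 1, v = 1 ↦ 1  ≥
So 13 of the 16 assignments meet the threshold.

13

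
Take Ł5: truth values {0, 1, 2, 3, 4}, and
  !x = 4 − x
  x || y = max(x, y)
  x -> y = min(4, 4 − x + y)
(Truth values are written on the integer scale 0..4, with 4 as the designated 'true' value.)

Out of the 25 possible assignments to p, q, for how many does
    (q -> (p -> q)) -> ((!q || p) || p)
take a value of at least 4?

value 4: 9 assignments (counts)
value 3: 7 assignments
value 2: 5 assignments
value 1: 3 assignments
value 0: 1 assignment
So 9 of the 25 assignments meet the threshold.

9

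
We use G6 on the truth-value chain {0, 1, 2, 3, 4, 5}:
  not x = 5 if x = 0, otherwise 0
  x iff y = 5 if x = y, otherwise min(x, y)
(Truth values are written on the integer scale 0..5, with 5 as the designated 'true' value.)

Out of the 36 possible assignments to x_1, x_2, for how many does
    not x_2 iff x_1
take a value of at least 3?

value 5: 6 assignments (counts)
value 4: 1 assignment (counts)
value 3: 1 assignment (counts)
value 2: 1 assignment
value 1: 1 assignment
value 0: 26 assignments
So 8 of the 36 assignments meet the threshold.

8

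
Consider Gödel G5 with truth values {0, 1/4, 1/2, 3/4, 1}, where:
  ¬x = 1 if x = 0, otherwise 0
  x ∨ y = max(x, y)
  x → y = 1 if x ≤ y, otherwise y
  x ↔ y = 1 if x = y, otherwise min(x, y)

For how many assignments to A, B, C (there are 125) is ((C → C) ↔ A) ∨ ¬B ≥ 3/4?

value 1: 45 assignments (counts)
value 3/4: 20 assignments (counts)
value 1/2: 20 assignments
value 1/4: 20 assignments
value 0: 20 assignments
So 65 of the 125 assignments meet the threshold.

65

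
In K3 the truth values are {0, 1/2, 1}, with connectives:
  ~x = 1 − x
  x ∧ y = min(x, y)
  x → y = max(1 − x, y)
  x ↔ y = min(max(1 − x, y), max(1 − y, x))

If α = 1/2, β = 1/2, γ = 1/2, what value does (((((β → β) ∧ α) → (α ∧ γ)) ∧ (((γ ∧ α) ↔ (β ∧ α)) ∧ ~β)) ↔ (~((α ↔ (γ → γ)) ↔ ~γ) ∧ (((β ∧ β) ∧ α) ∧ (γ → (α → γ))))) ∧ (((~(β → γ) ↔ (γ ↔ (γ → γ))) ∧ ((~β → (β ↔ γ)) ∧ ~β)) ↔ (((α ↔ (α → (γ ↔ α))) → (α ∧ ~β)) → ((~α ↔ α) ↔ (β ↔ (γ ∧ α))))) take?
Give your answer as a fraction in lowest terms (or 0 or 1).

1/2

β → β = 1/2 → 1/2 = 1/2
(β → β) ∧ α = 1/2 ∧ 1/2 = 1/2
α ∧ γ = 1/2 ∧ 1/2 = 1/2
((β → β) ∧ α) → (α ∧ γ) = 1/2 → 1/2 = 1/2
γ ∧ α = 1/2 ∧ 1/2 = 1/2
β ∧ α = 1/2 ∧ 1/2 = 1/2
(γ ∧ α) ↔ (β ∧ α) = 1/2 ↔ 1/2 = 1/2
~β = ~1/2 = 1/2
((γ ∧ α) ↔ (β ∧ α)) ∧ ~β = 1/2 ∧ 1/2 = 1/2
(((β → β) ∧ α) → (α ∧ γ)) ∧ (((γ ∧ α) ↔ (β ∧ α)) ∧ ~β) = 1/2 ∧ 1/2 = 1/2
γ → γ = 1/2 → 1/2 = 1/2
α ↔ (γ → γ) = 1/2 ↔ 1/2 = 1/2
~γ = ~1/2 = 1/2
(α ↔ (γ → γ)) ↔ ~γ = 1/2 ↔ 1/2 = 1/2
~((α ↔ (γ → γ)) ↔ ~γ) = ~1/2 = 1/2
β ∧ β = 1/2 ∧ 1/2 = 1/2
(β ∧ β) ∧ α = 1/2 ∧ 1/2 = 1/2
α → γ = 1/2 → 1/2 = 1/2
γ → (α → γ) = 1/2 → 1/2 = 1/2
((β ∧ β) ∧ α) ∧ (γ → (α → γ)) = 1/2 ∧ 1/2 = 1/2
~((α ↔ (γ → γ)) ↔ ~γ) ∧ (((β ∧ β) ∧ α) ∧ (γ → (α → γ))) = 1/2 ∧ 1/2 = 1/2
((((β → β) ∧ α) → (α ∧ γ)) ∧ (((γ ∧ α) ↔ (β ∧ α)) ∧ ~β)) ↔ (~((α ↔ (γ → γ)) ↔ ~γ) ∧ (((β ∧ β) ∧ α) ∧ (γ → (α → γ)))) = 1/2 ↔ 1/2 = 1/2
β → γ = 1/2 → 1/2 = 1/2
~(β → γ) = ~1/2 = 1/2
γ → γ = 1/2 → 1/2 = 1/2
γ ↔ (γ → γ) = 1/2 ↔ 1/2 = 1/2
~(β → γ) ↔ (γ ↔ (γ → γ)) = 1/2 ↔ 1/2 = 1/2
~β = ~1/2 = 1/2
β ↔ γ = 1/2 ↔ 1/2 = 1/2
~β → (β ↔ γ) = 1/2 → 1/2 = 1/2
~β = ~1/2 = 1/2
(~β → (β ↔ γ)) ∧ ~β = 1/2 ∧ 1/2 = 1/2
(~(β → γ) ↔ (γ ↔ (γ → γ))) ∧ ((~β → (β ↔ γ)) ∧ ~β) = 1/2 ∧ 1/2 = 1/2
γ ↔ α = 1/2 ↔ 1/2 = 1/2
α → (γ ↔ α) = 1/2 → 1/2 = 1/2
α ↔ (α → (γ ↔ α)) = 1/2 ↔ 1/2 = 1/2
~β = ~1/2 = 1/2
α ∧ ~β = 1/2 ∧ 1/2 = 1/2
(α ↔ (α → (γ ↔ α))) → (α ∧ ~β) = 1/2 → 1/2 = 1/2
~α = ~1/2 = 1/2
~α ↔ α = 1/2 ↔ 1/2 = 1/2
γ ∧ α = 1/2 ∧ 1/2 = 1/2
β ↔ (γ ∧ α) = 1/2 ↔ 1/2 = 1/2
(~α ↔ α) ↔ (β ↔ (γ ∧ α)) = 1/2 ↔ 1/2 = 1/2
((α ↔ (α → (γ ↔ α))) → (α ∧ ~β)) → ((~α ↔ α) ↔ (β ↔ (γ ∧ α))) = 1/2 → 1/2 = 1/2
((~(β → γ) ↔ (γ ↔ (γ → γ))) ∧ ((~β → (β ↔ γ)) ∧ ~β)) ↔ (((α ↔ (α → (γ ↔ α))) → (α ∧ ~β)) → ((~α ↔ α) ↔ (β ↔ (γ ∧ α)))) = 1/2 ↔ 1/2 = 1/2
(((((β → β) ∧ α) → (α ∧ γ)) ∧ (((γ ∧ α) ↔ (β ∧ α)) ∧ ~β)) ↔ (~((α ↔ (γ → γ)) ↔ ~γ) ∧ (((β ∧ β) ∧ α) ∧ (γ → (α → γ))))) ∧ (((~(β → γ) ↔ (γ ↔ (γ → γ))) ∧ ((~β → (β ↔ γ)) ∧ ~β)) ↔ (((α ↔ (α → (γ ↔ α))) → (α ∧ ~β)) → ((~α ↔ α) ↔ (β ↔ (γ ∧ α))))) = 1/2 ∧ 1/2 = 1/2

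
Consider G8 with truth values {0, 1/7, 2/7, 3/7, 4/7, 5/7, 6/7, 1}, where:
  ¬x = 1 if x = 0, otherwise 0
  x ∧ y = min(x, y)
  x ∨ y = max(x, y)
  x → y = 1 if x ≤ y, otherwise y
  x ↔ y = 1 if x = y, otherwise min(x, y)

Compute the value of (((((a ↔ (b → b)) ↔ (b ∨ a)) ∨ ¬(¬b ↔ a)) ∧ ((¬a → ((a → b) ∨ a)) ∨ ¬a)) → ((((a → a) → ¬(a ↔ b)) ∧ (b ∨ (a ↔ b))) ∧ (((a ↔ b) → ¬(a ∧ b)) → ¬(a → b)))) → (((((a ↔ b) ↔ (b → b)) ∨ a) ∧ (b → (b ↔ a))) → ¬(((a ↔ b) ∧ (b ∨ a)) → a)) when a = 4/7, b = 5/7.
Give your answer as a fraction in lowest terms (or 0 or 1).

b → b = 5/7 → 5/7 = 1
a ↔ (b → b) = 4/7 ↔ 1 = 4/7
b ∨ a = 5/7 ∨ 4/7 = 5/7
(a ↔ (b → b)) ↔ (b ∨ a) = 4/7 ↔ 5/7 = 4/7
¬b = ¬5/7 = 0
¬b ↔ a = 0 ↔ 4/7 = 0
¬(¬b ↔ a) = ¬0 = 1
((a ↔ (b → b)) ↔ (b ∨ a)) ∨ ¬(¬b ↔ a) = 4/7 ∨ 1 = 1
¬a = ¬4/7 = 0
a → b = 4/7 → 5/7 = 1
(a → b) ∨ a = 1 ∨ 4/7 = 1
¬a → ((a → b) ∨ a) = 0 → 1 = 1
¬a = ¬4/7 = 0
(¬a → ((a → b) ∨ a)) ∨ ¬a = 1 ∨ 0 = 1
(((a ↔ (b → b)) ↔ (b ∨ a)) ∨ ¬(¬b ↔ a)) ∧ ((¬a → ((a → b) ∨ a)) ∨ ¬a) = 1 ∧ 1 = 1
a → a = 4/7 → 4/7 = 1
a ↔ b = 4/7 ↔ 5/7 = 4/7
¬(a ↔ b) = ¬4/7 = 0
(a → a) → ¬(a ↔ b) = 1 → 0 = 0
a ↔ b = 4/7 ↔ 5/7 = 4/7
b ∨ (a ↔ b) = 5/7 ∨ 4/7 = 5/7
((a → a) → ¬(a ↔ b)) ∧ (b ∨ (a ↔ b)) = 0 ∧ 5/7 = 0
a ↔ b = 4/7 ↔ 5/7 = 4/7
a ∧ b = 4/7 ∧ 5/7 = 4/7
¬(a ∧ b) = ¬4/7 = 0
(a ↔ b) → ¬(a ∧ b) = 4/7 → 0 = 0
a → b = 4/7 → 5/7 = 1
¬(a → b) = ¬1 = 0
((a ↔ b) → ¬(a ∧ b)) → ¬(a → b) = 0 → 0 = 1
(((a → a) → ¬(a ↔ b)) ∧ (b ∨ (a ↔ b))) ∧ (((a ↔ b) → ¬(a ∧ b)) → ¬(a → b)) = 0 ∧ 1 = 0
((((a ↔ (b → b)) ↔ (b ∨ a)) ∨ ¬(¬b ↔ a)) ∧ ((¬a → ((a → b) ∨ a)) ∨ ¬a)) → ((((a → a) → ¬(a ↔ b)) ∧ (b ∨ (a ↔ b))) ∧ (((a ↔ b) → ¬(a ∧ b)) → ¬(a → b))) = 1 → 0 = 0
a ↔ b = 4/7 ↔ 5/7 = 4/7
b → b = 5/7 → 5/7 = 1
(a ↔ b) ↔ (b → b) = 4/7 ↔ 1 = 4/7
((a ↔ b) ↔ (b → b)) ∨ a = 4/7 ∨ 4/7 = 4/7
b ↔ a = 5/7 ↔ 4/7 = 4/7
b → (b ↔ a) = 5/7 → 4/7 = 4/7
(((a ↔ b) ↔ (b → b)) ∨ a) ∧ (b → (b ↔ a)) = 4/7 ∧ 4/7 = 4/7
a ↔ b = 4/7 ↔ 5/7 = 4/7
b ∨ a = 5/7 ∨ 4/7 = 5/7
(a ↔ b) ∧ (b ∨ a) = 4/7 ∧ 5/7 = 4/7
((a ↔ b) ∧ (b ∨ a)) → a = 4/7 → 4/7 = 1
¬(((a ↔ b) ∧ (b ∨ a)) → a) = ¬1 = 0
((((a ↔ b) ↔ (b → b)) ∨ a) ∧ (b → (b ↔ a))) → ¬(((a ↔ b) ∧ (b ∨ a)) → a) = 4/7 → 0 = 0
(((((a ↔ (b → b)) ↔ (b ∨ a)) ∨ ¬(¬b ↔ a)) ∧ ((¬a → ((a → b) ∨ a)) ∨ ¬a)) → ((((a → a) → ¬(a ↔ b)) ∧ (b ∨ (a ↔ b))) ∧ (((a ↔ b) → ¬(a ∧ b)) → ¬(a → b)))) → (((((a ↔ b) ↔ (b → b)) ∨ a) ∧ (b → (b ↔ a))) → ¬(((a ↔ b) ∧ (b ∨ a)) → a)) = 0 → 0 = 1

1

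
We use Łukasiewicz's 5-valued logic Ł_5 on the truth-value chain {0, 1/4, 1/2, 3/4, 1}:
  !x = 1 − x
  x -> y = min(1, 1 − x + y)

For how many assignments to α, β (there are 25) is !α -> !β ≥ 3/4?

19

value 1: 15 assignments (counts)
value 3/4: 4 assignments (counts)
value 1/2: 3 assignments
value 1/4: 2 assignments
value 0: 1 assignment
So 19 of the 25 assignments meet the threshold.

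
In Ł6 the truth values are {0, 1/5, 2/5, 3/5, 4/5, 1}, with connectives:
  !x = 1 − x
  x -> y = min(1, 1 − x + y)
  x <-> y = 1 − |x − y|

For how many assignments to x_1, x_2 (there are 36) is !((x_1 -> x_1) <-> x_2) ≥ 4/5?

12

value 1: 6 assignments (counts)
value 4/5: 6 assignments (counts)
value 3/5: 6 assignments
value 2/5: 6 assignments
value 1/5: 6 assignments
value 0: 6 assignments
So 12 of the 36 assignments meet the threshold.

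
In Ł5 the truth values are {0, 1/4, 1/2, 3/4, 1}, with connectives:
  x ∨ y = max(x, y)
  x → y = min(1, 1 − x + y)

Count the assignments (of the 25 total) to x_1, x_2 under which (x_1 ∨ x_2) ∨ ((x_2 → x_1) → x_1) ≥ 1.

9

value 1: 9 assignments (counts)
value 3/4: 7 assignments
value 1/2: 5 assignments
value 1/4: 3 assignments
value 0: 1 assignment
So 9 of the 25 assignments meet the threshold.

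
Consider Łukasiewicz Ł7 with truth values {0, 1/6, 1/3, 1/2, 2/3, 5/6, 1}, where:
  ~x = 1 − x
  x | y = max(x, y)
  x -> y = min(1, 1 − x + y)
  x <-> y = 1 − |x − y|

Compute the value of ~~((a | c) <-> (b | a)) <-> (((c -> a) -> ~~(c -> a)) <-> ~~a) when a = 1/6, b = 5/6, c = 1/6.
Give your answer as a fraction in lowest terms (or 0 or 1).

a | c = 1/6 | 1/6 = 1/6
b | a = 5/6 | 1/6 = 5/6
(a | c) <-> (b | a) = 1/6 <-> 5/6 = 1/3
~((a | c) <-> (b | a)) = ~1/3 = 2/3
~~((a | c) <-> (b | a)) = ~2/3 = 1/3
c -> a = 1/6 -> 1/6 = 1
c -> a = 1/6 -> 1/6 = 1
~(c -> a) = ~1 = 0
~~(c -> a) = ~0 = 1
(c -> a) -> ~~(c -> a) = 1 -> 1 = 1
~a = ~1/6 = 5/6
~~a = ~5/6 = 1/6
((c -> a) -> ~~(c -> a)) <-> ~~a = 1 <-> 1/6 = 1/6
~~((a | c) <-> (b | a)) <-> (((c -> a) -> ~~(c -> a)) <-> ~~a) = 1/3 <-> 1/6 = 5/6

5/6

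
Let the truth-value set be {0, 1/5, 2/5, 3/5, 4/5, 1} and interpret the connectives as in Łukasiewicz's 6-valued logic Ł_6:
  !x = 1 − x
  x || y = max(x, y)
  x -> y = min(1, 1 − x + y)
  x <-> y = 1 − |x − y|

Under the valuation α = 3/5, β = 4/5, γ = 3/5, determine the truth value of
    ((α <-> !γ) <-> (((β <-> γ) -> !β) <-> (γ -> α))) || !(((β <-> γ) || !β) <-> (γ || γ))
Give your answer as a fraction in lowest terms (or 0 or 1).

3/5

!γ = !3/5 = 2/5
α <-> !γ = 3/5 <-> 2/5 = 4/5
β <-> γ = 4/5 <-> 3/5 = 4/5
!β = !4/5 = 1/5
(β <-> γ) -> !β = 4/5 -> 1/5 = 2/5
γ -> α = 3/5 -> 3/5 = 1
((β <-> γ) -> !β) <-> (γ -> α) = 2/5 <-> 1 = 2/5
(α <-> !γ) <-> (((β <-> γ) -> !β) <-> (γ -> α)) = 4/5 <-> 2/5 = 3/5
β <-> γ = 4/5 <-> 3/5 = 4/5
!β = !4/5 = 1/5
(β <-> γ) || !β = 4/5 || 1/5 = 4/5
γ || γ = 3/5 || 3/5 = 3/5
((β <-> γ) || !β) <-> (γ || γ) = 4/5 <-> 3/5 = 4/5
!(((β <-> γ) || !β) <-> (γ || γ)) = !4/5 = 1/5
((α <-> !γ) <-> (((β <-> γ) -> !β) <-> (γ -> α))) || !(((β <-> γ) || !β) <-> (γ || γ)) = 3/5 || 1/5 = 3/5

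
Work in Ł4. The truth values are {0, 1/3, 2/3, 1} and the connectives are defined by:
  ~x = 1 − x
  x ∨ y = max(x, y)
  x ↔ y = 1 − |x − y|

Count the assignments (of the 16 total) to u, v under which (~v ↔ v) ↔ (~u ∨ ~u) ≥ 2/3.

u = 0, v = 0 ↦ 0  <
u = 0, v = 1/3 ↦ 2/3  ≥
u = 0, v = 2/3 ↦ 2/3  ≥
u = 0, v = 1 ↦ 0  <
u = 1/3, v = 0 ↦ 1/3  <
u = 1/3, v = 1/3 ↦ 1  ≥
u = 1/3, v = 2/3 ↦ 1  ≥
u = 1/3, v = 1 ↦ 1/3  <
u = 2/3, v = 0 ↦ 2/3  ≥
u = 2/3, v = 1/3 ↦ 2/3  ≥
u = 2/3, v = 2/3 ↦ 2/3  ≥
u = 2/3, v = 1 ↦ 2/3  ≥
u = 1, v = 0 ↦ 1  ≥
u = 1, v = 1/3 ↦ 1/3  <
u = 1, v = 2/3 ↦ 1/3  <
u = 1, v = 1 ↦ 1  ≥
So 10 of the 16 assignments meet the threshold.

10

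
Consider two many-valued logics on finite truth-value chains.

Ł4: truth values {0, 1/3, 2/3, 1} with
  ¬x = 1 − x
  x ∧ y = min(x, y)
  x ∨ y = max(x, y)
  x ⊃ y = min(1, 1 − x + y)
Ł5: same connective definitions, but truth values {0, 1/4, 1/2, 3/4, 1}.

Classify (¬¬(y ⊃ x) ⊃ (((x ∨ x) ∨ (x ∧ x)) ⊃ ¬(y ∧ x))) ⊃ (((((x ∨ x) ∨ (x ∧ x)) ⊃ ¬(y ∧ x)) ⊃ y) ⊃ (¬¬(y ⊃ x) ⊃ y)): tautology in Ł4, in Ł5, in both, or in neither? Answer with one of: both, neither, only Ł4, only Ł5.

In Ł4: every assignment gives 1 — tautology.
In Ł5: every assignment gives 1 — tautology.

both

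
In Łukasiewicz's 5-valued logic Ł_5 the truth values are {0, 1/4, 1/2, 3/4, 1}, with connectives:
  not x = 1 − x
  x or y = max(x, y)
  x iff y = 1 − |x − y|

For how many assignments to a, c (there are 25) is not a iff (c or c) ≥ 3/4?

13

value 1: 5 assignments (counts)
value 3/4: 8 assignments (counts)
value 1/2: 6 assignments
value 1/4: 4 assignments
value 0: 2 assignments
So 13 of the 25 assignments meet the threshold.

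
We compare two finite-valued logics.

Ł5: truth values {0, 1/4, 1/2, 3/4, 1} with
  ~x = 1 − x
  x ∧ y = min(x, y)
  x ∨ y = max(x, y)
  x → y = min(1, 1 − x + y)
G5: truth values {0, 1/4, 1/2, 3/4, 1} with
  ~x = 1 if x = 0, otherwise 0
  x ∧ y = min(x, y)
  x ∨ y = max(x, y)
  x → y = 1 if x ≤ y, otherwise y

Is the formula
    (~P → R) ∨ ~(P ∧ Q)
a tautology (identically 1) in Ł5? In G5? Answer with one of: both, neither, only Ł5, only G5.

only G5

In Ł5: at P = 1/4, Q = 1/4, R = 0 the value is 3/4 — not a tautology.
In G5: every assignment gives 1 — tautology.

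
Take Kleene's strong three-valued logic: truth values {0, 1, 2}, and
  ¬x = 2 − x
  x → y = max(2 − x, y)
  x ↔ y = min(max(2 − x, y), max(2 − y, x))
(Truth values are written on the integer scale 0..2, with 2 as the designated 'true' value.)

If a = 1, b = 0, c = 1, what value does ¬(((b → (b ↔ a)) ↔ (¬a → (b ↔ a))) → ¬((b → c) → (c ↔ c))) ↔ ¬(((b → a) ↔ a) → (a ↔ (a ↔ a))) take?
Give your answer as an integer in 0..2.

1

b ↔ a = 0 ↔ 1 = 1
b → (b ↔ a) = 0 → 1 = 2
¬a = ¬1 = 1
b ↔ a = 0 ↔ 1 = 1
¬a → (b ↔ a) = 1 → 1 = 1
(b → (b ↔ a)) ↔ (¬a → (b ↔ a)) = 2 ↔ 1 = 1
b → c = 0 → 1 = 2
c ↔ c = 1 ↔ 1 = 1
(b → c) → (c ↔ c) = 2 → 1 = 1
¬((b → c) → (c ↔ c)) = ¬1 = 1
((b → (b ↔ a)) ↔ (¬a → (b ↔ a))) → ¬((b → c) → (c ↔ c)) = 1 → 1 = 1
¬(((b → (b ↔ a)) ↔ (¬a → (b ↔ a))) → ¬((b → c) → (c ↔ c))) = ¬1 = 1
b → a = 0 → 1 = 2
(b → a) ↔ a = 2 ↔ 1 = 1
a ↔ a = 1 ↔ 1 = 1
a ↔ (a ↔ a) = 1 ↔ 1 = 1
((b → a) ↔ a) → (a ↔ (a ↔ a)) = 1 → 1 = 1
¬(((b → a) ↔ a) → (a ↔ (a ↔ a))) = ¬1 = 1
¬(((b → (b ↔ a)) ↔ (¬a → (b ↔ a))) → ¬((b → c) → (c ↔ c))) ↔ ¬(((b → a) ↔ a) → (a ↔ (a ↔ a))) = 1 ↔ 1 = 1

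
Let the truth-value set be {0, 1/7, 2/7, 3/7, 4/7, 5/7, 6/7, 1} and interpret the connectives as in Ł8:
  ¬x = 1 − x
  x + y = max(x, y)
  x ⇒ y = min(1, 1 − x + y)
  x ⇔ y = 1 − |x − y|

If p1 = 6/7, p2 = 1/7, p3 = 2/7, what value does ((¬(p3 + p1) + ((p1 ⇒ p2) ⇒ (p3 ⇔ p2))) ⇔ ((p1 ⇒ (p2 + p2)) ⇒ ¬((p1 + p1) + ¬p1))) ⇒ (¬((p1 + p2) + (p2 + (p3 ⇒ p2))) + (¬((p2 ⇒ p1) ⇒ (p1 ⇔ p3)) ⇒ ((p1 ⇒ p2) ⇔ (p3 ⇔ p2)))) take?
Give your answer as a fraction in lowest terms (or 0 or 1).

p3 + p1 = 2/7 + 6/7 = 6/7
¬(p3 + p1) = ¬6/7 = 1/7
p1 ⇒ p2 = 6/7 ⇒ 1/7 = 2/7
p3 ⇔ p2 = 2/7 ⇔ 1/7 = 6/7
(p1 ⇒ p2) ⇒ (p3 ⇔ p2) = 2/7 ⇒ 6/7 = 1
¬(p3 + p1) + ((p1 ⇒ p2) ⇒ (p3 ⇔ p2)) = 1/7 + 1 = 1
p2 + p2 = 1/7 + 1/7 = 1/7
p1 ⇒ (p2 + p2) = 6/7 ⇒ 1/7 = 2/7
p1 + p1 = 6/7 + 6/7 = 6/7
¬p1 = ¬6/7 = 1/7
(p1 + p1) + ¬p1 = 6/7 + 1/7 = 6/7
¬((p1 + p1) + ¬p1) = ¬6/7 = 1/7
(p1 ⇒ (p2 + p2)) ⇒ ¬((p1 + p1) + ¬p1) = 2/7 ⇒ 1/7 = 6/7
(¬(p3 + p1) + ((p1 ⇒ p2) ⇒ (p3 ⇔ p2))) ⇔ ((p1 ⇒ (p2 + p2)) ⇒ ¬((p1 + p1) + ¬p1)) = 1 ⇔ 6/7 = 6/7
p1 + p2 = 6/7 + 1/7 = 6/7
p3 ⇒ p2 = 2/7 ⇒ 1/7 = 6/7
p2 + (p3 ⇒ p2) = 1/7 + 6/7 = 6/7
(p1 + p2) + (p2 + (p3 ⇒ p2)) = 6/7 + 6/7 = 6/7
¬((p1 + p2) + (p2 + (p3 ⇒ p2))) = ¬6/7 = 1/7
p2 ⇒ p1 = 1/7 ⇒ 6/7 = 1
p1 ⇔ p3 = 6/7 ⇔ 2/7 = 3/7
(p2 ⇒ p1) ⇒ (p1 ⇔ p3) = 1 ⇒ 3/7 = 3/7
¬((p2 ⇒ p1) ⇒ (p1 ⇔ p3)) = ¬3/7 = 4/7
p1 ⇒ p2 = 6/7 ⇒ 1/7 = 2/7
p3 ⇔ p2 = 2/7 ⇔ 1/7 = 6/7
(p1 ⇒ p2) ⇔ (p3 ⇔ p2) = 2/7 ⇔ 6/7 = 3/7
¬((p2 ⇒ p1) ⇒ (p1 ⇔ p3)) ⇒ ((p1 ⇒ p2) ⇔ (p3 ⇔ p2)) = 4/7 ⇒ 3/7 = 6/7
¬((p1 + p2) + (p2 + (p3 ⇒ p2))) + (¬((p2 ⇒ p1) ⇒ (p1 ⇔ p3)) ⇒ ((p1 ⇒ p2) ⇔ (p3 ⇔ p2))) = 1/7 + 6/7 = 6/7
((¬(p3 + p1) + ((p1 ⇒ p2) ⇒ (p3 ⇔ p2))) ⇔ ((p1 ⇒ (p2 + p2)) ⇒ ¬((p1 + p1) + ¬p1))) ⇒ (¬((p1 + p2) + (p2 + (p3 ⇒ p2))) + (¬((p2 ⇒ p1) ⇒ (p1 ⇔ p3)) ⇒ ((p1 ⇒ p2) ⇔ (p3 ⇔ p2)))) = 6/7 ⇒ 6/7 = 1

1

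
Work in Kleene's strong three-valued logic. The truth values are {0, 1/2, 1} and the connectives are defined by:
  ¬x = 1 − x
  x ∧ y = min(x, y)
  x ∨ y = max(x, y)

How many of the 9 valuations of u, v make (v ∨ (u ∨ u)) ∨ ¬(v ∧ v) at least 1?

7

u = 0, v = 0 ↦ 1  ≥
u = 0, v = 1/2 ↦ 1/2  <
u = 0, v = 1 ↦ 1  ≥
u = 1/2, v = 0 ↦ 1  ≥
u = 1/2, v = 1/2 ↦ 1/2  <
u = 1/2, v = 1 ↦ 1  ≥
u = 1, v = 0 ↦ 1  ≥
u = 1, v = 1/2 ↦ 1  ≥
u = 1, v = 1 ↦ 1  ≥
So 7 of the 9 assignments meet the threshold.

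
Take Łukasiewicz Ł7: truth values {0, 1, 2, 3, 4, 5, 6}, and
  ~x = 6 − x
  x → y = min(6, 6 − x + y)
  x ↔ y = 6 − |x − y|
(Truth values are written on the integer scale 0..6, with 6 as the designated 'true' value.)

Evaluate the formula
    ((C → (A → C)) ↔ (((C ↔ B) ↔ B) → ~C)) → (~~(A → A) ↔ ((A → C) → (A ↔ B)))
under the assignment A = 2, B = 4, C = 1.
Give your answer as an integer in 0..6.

A → C = 2 → 1 = 5
C → (A → C) = 1 → 5 = 6
C ↔ B = 1 ↔ 4 = 3
(C ↔ B) ↔ B = 3 ↔ 4 = 5
~C = ~1 = 5
((C ↔ B) ↔ B) → ~C = 5 → 5 = 6
(C → (A → C)) ↔ (((C ↔ B) ↔ B) → ~C) = 6 ↔ 6 = 6
A → A = 2 → 2 = 6
~(A → A) = ~6 = 0
~~(A → A) = ~0 = 6
A → C = 2 → 1 = 5
A ↔ B = 2 ↔ 4 = 4
(A → C) → (A ↔ B) = 5 → 4 = 5
~~(A → A) ↔ ((A → C) → (A ↔ B)) = 6 ↔ 5 = 5
((C → (A → C)) ↔ (((C ↔ B) ↔ B) → ~C)) → (~~(A → A) ↔ ((A → C) → (A ↔ B))) = 6 → 5 = 5

5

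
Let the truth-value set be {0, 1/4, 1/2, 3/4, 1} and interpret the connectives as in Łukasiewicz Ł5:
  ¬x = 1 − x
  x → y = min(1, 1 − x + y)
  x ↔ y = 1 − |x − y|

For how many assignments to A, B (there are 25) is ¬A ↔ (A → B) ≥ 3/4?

value 1: 9 assignments (counts)
value 3/4: 7 assignments (counts)
value 1/2: 5 assignments
value 1/4: 3 assignments
value 0: 1 assignment
So 16 of the 25 assignments meet the threshold.

16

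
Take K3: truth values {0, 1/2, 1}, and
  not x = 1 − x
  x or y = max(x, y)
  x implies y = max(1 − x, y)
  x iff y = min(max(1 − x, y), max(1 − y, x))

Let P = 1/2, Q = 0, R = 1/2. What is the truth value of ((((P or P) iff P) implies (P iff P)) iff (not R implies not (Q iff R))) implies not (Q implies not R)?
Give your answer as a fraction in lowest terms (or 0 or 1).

1/2

P or P = 1/2 or 1/2 = 1/2
(P or P) iff P = 1/2 iff 1/2 = 1/2
P iff P = 1/2 iff 1/2 = 1/2
((P or P) iff P) implies (P iff P) = 1/2 implies 1/2 = 1/2
not R = not 1/2 = 1/2
Q iff R = 0 iff 1/2 = 1/2
not (Q iff R) = not 1/2 = 1/2
not R implies not (Q iff R) = 1/2 implies 1/2 = 1/2
(((P or P) iff P) implies (P iff P)) iff (not R implies not (Q iff R)) = 1/2 iff 1/2 = 1/2
not R = not 1/2 = 1/2
Q implies not R = 0 implies 1/2 = 1
not (Q implies not R) = not 1 = 0
((((P or P) iff P) implies (P iff P)) iff (not R implies not (Q iff R))) implies not (Q implies not R) = 1/2 implies 0 = 1/2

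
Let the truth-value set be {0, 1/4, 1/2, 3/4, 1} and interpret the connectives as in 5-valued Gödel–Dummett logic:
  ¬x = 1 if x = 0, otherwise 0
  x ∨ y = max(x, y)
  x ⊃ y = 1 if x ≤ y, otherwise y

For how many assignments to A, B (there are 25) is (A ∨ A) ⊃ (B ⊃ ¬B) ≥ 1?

value 1: 9 assignments (counts)
value 0: 16 assignments
So 9 of the 25 assignments meet the threshold.

9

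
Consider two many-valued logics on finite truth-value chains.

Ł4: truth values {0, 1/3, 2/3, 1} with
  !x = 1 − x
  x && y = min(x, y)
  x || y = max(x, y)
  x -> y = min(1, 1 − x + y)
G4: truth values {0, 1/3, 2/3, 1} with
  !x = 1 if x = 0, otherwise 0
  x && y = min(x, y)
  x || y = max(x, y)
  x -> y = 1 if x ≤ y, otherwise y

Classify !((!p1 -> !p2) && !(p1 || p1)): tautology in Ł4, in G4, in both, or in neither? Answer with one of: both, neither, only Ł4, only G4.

neither

In Ł4: at p1 = 0, p2 = 0 the value is 0 — not a tautology.
In G4: at p1 = 0, p2 = 0 the value is 0 — not a tautology.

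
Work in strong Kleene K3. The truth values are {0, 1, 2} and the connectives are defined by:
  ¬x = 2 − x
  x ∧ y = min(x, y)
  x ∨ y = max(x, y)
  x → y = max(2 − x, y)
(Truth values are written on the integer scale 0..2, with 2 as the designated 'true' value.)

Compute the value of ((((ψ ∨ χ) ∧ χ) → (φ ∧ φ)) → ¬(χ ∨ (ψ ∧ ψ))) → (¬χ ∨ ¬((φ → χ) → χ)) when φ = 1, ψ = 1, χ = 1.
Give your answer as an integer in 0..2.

ψ ∨ χ = 1 ∨ 1 = 1
(ψ ∨ χ) ∧ χ = 1 ∧ 1 = 1
φ ∧ φ = 1 ∧ 1 = 1
((ψ ∨ χ) ∧ χ) → (φ ∧ φ) = 1 → 1 = 1
ψ ∧ ψ = 1 ∧ 1 = 1
χ ∨ (ψ ∧ ψ) = 1 ∨ 1 = 1
¬(χ ∨ (ψ ∧ ψ)) = ¬1 = 1
(((ψ ∨ χ) ∧ χ) → (φ ∧ φ)) → ¬(χ ∨ (ψ ∧ ψ)) = 1 → 1 = 1
¬χ = ¬1 = 1
φ → χ = 1 → 1 = 1
(φ → χ) → χ = 1 → 1 = 1
¬((φ → χ) → χ) = ¬1 = 1
¬χ ∨ ¬((φ → χ) → χ) = 1 ∨ 1 = 1
((((ψ ∨ χ) ∧ χ) → (φ ∧ φ)) → ¬(χ ∨ (ψ ∧ ψ))) → (¬χ ∨ ¬((φ → χ) → χ)) = 1 → 1 = 1

1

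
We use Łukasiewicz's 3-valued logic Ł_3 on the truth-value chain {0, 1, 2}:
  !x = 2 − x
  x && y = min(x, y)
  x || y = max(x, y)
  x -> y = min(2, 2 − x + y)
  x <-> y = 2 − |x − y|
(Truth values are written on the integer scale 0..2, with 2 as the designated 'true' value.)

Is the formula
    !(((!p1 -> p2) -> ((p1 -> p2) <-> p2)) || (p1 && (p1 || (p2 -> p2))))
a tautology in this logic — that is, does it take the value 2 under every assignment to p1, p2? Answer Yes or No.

Counterexample: take p1 = 0, p2 = 0.
!p1 = !0 = 2
!p1 -> p2 = 2 -> 0 = 0
p1 -> p2 = 0 -> 0 = 2
(p1 -> p2) <-> p2 = 2 <-> 0 = 0
(!p1 -> p2) -> ((p1 -> p2) <-> p2) = 0 -> 0 = 2
p2 -> p2 = 0 -> 0 = 2
p1 || (p2 -> p2) = 0 || 2 = 2
p1 && (p1 || (p2 -> p2)) = 0 && 2 = 0
((!p1 -> p2) -> ((p1 -> p2) <-> p2)) || (p1 && (p1 || (p2 -> p2))) = 2 || 0 = 2
!(((!p1 -> p2) -> ((p1 -> p2) <-> p2)) || (p1 && (p1 || (p2 -> p2)))) = !2 = 0
This gives 0 ≠ 2.

No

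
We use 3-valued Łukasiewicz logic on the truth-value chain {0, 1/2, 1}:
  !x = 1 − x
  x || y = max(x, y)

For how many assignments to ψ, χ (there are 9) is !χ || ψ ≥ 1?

ψ = 0, χ = 0 ↦ 1  ≥
ψ = 0, χ = 1/2 ↦ 1/2  <
ψ = 0, χ = 1 ↦ 0  <
ψ = 1/2, χ = 0 ↦ 1  ≥
ψ = 1/2, χ = 1/2 ↦ 1/2  <
ψ = 1/2, χ = 1 ↦ 1/2  <
ψ = 1, χ = 0 ↦ 1  ≥
ψ = 1, χ = 1/2 ↦ 1  ≥
ψ = 1, χ = 1 ↦ 1  ≥
So 5 of the 9 assignments meet the threshold.

5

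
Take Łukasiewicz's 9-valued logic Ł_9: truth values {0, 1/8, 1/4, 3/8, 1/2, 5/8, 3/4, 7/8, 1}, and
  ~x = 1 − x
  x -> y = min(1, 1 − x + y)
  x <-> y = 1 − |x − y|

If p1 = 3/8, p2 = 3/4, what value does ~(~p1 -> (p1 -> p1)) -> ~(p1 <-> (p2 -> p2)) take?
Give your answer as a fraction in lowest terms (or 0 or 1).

~p1 = ~3/8 = 5/8
p1 -> p1 = 3/8 -> 3/8 = 1
~p1 -> (p1 -> p1) = 5/8 -> 1 = 1
~(~p1 -> (p1 -> p1)) = ~1 = 0
p2 -> p2 = 3/4 -> 3/4 = 1
p1 <-> (p2 -> p2) = 3/8 <-> 1 = 3/8
~(p1 <-> (p2 -> p2)) = ~3/8 = 5/8
~(~p1 -> (p1 -> p1)) -> ~(p1 <-> (p2 -> p2)) = 0 -> 5/8 = 1

1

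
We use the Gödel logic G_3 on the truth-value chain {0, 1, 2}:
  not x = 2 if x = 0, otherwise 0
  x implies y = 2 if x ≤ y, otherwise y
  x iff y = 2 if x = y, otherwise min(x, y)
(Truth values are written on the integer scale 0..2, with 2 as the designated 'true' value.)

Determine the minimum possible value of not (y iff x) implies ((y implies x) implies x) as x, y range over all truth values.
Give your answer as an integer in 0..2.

Take x = 1, y = 0:
y iff x = 0 iff 1 = 0
not (y iff x) = not 0 = 2
y implies x = 0 implies 1 = 2
(y implies x) implies x = 2 implies 1 = 1
not (y iff x) implies ((y implies x) implies x) = 2 implies 1 = 1
No assignment yields a value below 1, so this is the minimum.

1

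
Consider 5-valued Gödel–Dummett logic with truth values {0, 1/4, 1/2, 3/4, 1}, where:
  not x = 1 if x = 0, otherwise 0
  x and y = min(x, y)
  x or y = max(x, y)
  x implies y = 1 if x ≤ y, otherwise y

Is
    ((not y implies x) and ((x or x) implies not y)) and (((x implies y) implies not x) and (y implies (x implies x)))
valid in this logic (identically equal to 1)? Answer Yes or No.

No

Counterexample: take x = 0, y = 0.
not y = not 0 = 1
not y implies x = 1 implies 0 = 0
x or x = 0 or 0 = 0
not y = not 0 = 1
(x or x) implies not y = 0 implies 1 = 1
(not y implies x) and ((x or x) implies not y) = 0 and 1 = 0
x implies y = 0 implies 0 = 1
not x = not 0 = 1
(x implies y) implies not x = 1 implies 1 = 1
x implies x = 0 implies 0 = 1
y implies (x implies x) = 0 implies 1 = 1
((x implies y) implies not x) and (y implies (x implies x)) = 1 and 1 = 1
((not y implies x) and ((x or x) implies not y)) and (((x implies y) implies not x) and (y implies (x implies x))) = 0 and 1 = 0
This gives 0 ≠ 1.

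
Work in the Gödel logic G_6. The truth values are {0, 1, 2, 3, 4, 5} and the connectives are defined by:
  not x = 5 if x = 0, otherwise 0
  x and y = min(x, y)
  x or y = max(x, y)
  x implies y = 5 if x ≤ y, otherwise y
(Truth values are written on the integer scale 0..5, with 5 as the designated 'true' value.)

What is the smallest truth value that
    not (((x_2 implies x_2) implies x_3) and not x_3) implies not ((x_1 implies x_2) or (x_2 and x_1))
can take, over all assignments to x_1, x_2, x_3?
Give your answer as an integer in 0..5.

Take x_1 = 0, x_2 = 0, x_3 = 0:
x_2 implies x_2 = 0 implies 0 = 5
(x_2 implies x_2) implies x_3 = 5 implies 0 = 0
not x_3 = not 0 = 5
((x_2 implies x_2) implies x_3) and not x_3 = 0 and 5 = 0
not (((x_2 implies x_2) implies x_3) and not x_3) = not 0 = 5
x_1 implies x_2 = 0 implies 0 = 5
x_2 and x_1 = 0 and 0 = 0
(x_1 implies x_2) or (x_2 and x_1) = 5 or 0 = 5
not ((x_1 implies x_2) or (x_2 and x_1)) = not 5 = 0
not (((x_2 implies x_2) implies x_3) and not x_3) implies not ((x_1 implies x_2) or (x_2 and x_1)) = 5 implies 0 = 0
No assignment yields a value below 0, so this is the minimum.

0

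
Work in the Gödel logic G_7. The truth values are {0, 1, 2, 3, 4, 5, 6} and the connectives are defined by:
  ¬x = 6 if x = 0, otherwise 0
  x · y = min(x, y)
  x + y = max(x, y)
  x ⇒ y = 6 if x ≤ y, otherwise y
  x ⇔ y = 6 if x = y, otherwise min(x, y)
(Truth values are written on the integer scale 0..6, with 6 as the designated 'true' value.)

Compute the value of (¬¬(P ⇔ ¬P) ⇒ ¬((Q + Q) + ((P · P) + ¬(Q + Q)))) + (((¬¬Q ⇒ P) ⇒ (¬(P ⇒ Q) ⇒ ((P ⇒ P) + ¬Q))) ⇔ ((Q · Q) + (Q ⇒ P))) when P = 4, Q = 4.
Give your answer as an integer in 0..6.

6

¬P = ¬4 = 0
P ⇔ ¬P = 4 ⇔ 0 = 0
¬(P ⇔ ¬P) = ¬0 = 6
¬¬(P ⇔ ¬P) = ¬6 = 0
Q + Q = 4 + 4 = 4
P · P = 4 · 4 = 4
Q + Q = 4 + 4 = 4
¬(Q + Q) = ¬4 = 0
(P · P) + ¬(Q + Q) = 4 + 0 = 4
(Q + Q) + ((P · P) + ¬(Q + Q)) = 4 + 4 = 4
¬((Q + Q) + ((P · P) + ¬(Q + Q))) = ¬4 = 0
¬¬(P ⇔ ¬P) ⇒ ¬((Q + Q) + ((P · P) + ¬(Q + Q))) = 0 ⇒ 0 = 6
¬Q = ¬4 = 0
¬¬Q = ¬0 = 6
¬¬Q ⇒ P = 6 ⇒ 4 = 4
P ⇒ Q = 4 ⇒ 4 = 6
¬(P ⇒ Q) = ¬6 = 0
P ⇒ P = 4 ⇒ 4 = 6
¬Q = ¬4 = 0
(P ⇒ P) + ¬Q = 6 + 0 = 6
¬(P ⇒ Q) ⇒ ((P ⇒ P) + ¬Q) = 0 ⇒ 6 = 6
(¬¬Q ⇒ P) ⇒ (¬(P ⇒ Q) ⇒ ((P ⇒ P) + ¬Q)) = 4 ⇒ 6 = 6
Q · Q = 4 · 4 = 4
Q ⇒ P = 4 ⇒ 4 = 6
(Q · Q) + (Q ⇒ P) = 4 + 6 = 6
((¬¬Q ⇒ P) ⇒ (¬(P ⇒ Q) ⇒ ((P ⇒ P) + ¬Q))) ⇔ ((Q · Q) + (Q ⇒ P)) = 6 ⇔ 6 = 6
(¬¬(P ⇔ ¬P) ⇒ ¬((Q + Q) + ((P · P) + ¬(Q + Q)))) + (((¬¬Q ⇒ P) ⇒ (¬(P ⇒ Q) ⇒ ((P ⇒ P) + ¬Q))) ⇔ ((Q · Q) + (Q ⇒ P))) = 6 + 6 = 6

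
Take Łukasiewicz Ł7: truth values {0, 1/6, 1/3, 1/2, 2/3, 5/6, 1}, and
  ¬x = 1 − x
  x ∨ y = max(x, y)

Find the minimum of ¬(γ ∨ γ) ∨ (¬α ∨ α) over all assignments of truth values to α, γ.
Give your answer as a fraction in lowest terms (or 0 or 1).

Take α = 1/2, γ = 1/2:
γ ∨ γ = 1/2 ∨ 1/2 = 1/2
¬(γ ∨ γ) = ¬1/2 = 1/2
¬α = ¬1/2 = 1/2
¬α ∨ α = 1/2 ∨ 1/2 = 1/2
¬(γ ∨ γ) ∨ (¬α ∨ α) = 1/2 ∨ 1/2 = 1/2
No assignment yields a value below 1/2, so this is the minimum.

1/2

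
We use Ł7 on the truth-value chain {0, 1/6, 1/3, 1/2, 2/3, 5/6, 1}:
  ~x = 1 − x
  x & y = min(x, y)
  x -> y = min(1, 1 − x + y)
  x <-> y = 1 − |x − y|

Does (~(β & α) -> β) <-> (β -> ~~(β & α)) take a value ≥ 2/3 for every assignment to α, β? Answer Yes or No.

Counterexample: take α = 0, β = 0.
β & α = 0 & 0 = 0
~(β & α) = ~0 = 1
~(β & α) -> β = 1 -> 0 = 0
β & α = 0 & 0 = 0
~(β & α) = ~0 = 1
~~(β & α) = ~1 = 0
β -> ~~(β & α) = 0 -> 0 = 1
(~(β & α) -> β) <-> (β -> ~~(β & α)) = 0 <-> 1 = 0
This gives 0, which is below 2/3.

No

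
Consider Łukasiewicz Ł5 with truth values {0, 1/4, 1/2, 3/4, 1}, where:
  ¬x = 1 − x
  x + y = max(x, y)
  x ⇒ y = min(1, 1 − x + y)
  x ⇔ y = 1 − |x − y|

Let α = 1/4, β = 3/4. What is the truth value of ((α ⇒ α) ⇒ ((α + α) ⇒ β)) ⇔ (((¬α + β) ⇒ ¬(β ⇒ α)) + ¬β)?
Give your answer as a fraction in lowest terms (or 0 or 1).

α ⇒ α = 1/4 ⇒ 1/4 = 1
α + α = 1/4 + 1/4 = 1/4
(α + α) ⇒ β = 1/4 ⇒ 3/4 = 1
(α ⇒ α) ⇒ ((α + α) ⇒ β) = 1 ⇒ 1 = 1
¬α = ¬1/4 = 3/4
¬α + β = 3/4 + 3/4 = 3/4
β ⇒ α = 3/4 ⇒ 1/4 = 1/2
¬(β ⇒ α) = ¬1/2 = 1/2
(¬α + β) ⇒ ¬(β ⇒ α) = 3/4 ⇒ 1/2 = 3/4
¬β = ¬3/4 = 1/4
((¬α + β) ⇒ ¬(β ⇒ α)) + ¬β = 3/4 + 1/4 = 3/4
((α ⇒ α) ⇒ ((α + α) ⇒ β)) ⇔ (((¬α + β) ⇒ ¬(β ⇒ α)) + ¬β) = 1 ⇔ 3/4 = 3/4

3/4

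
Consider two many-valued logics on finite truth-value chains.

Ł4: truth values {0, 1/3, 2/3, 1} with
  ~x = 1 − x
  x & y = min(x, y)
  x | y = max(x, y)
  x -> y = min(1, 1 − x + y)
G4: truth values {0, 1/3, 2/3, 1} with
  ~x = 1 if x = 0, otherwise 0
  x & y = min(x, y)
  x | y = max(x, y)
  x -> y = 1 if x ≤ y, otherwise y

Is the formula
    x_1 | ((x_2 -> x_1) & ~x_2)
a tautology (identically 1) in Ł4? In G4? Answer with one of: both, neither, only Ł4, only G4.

In Ł4: at x_1 = 0, x_2 = 1/3 the value is 2/3 — not a tautology.
In G4: at x_1 = 0, x_2 = 1/3 the value is 0 — not a tautology.

neither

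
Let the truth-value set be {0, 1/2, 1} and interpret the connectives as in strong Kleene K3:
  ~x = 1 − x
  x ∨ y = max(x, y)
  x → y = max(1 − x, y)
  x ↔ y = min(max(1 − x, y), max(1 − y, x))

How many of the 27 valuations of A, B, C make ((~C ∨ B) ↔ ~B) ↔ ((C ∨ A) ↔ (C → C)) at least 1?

value 1: 2 assignments (counts)
value 1/2: 17 assignments
value 0: 8 assignments
So 2 of the 27 assignments meet the threshold.

2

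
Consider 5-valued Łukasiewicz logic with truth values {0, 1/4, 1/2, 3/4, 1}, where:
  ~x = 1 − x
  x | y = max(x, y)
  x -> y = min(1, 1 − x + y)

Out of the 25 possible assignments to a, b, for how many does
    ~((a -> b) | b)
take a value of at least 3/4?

value 1: 1 assignment (counts)
value 3/4: 2 assignments (counts)
value 1/2: 3 assignments
value 1/4: 4 assignments
value 0: 15 assignments
So 3 of the 25 assignments meet the threshold.

3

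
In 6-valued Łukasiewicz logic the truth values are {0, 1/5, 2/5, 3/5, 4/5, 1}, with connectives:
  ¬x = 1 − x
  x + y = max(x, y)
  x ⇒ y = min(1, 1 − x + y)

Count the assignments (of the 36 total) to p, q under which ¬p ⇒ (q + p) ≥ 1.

value 1: 24 assignments (counts)
value 4/5: 5 assignments
value 3/5: 2 assignments
value 2/5: 3 assignments
value 1/5: 1 assignment
value 0: 1 assignment
So 24 of the 36 assignments meet the threshold.

24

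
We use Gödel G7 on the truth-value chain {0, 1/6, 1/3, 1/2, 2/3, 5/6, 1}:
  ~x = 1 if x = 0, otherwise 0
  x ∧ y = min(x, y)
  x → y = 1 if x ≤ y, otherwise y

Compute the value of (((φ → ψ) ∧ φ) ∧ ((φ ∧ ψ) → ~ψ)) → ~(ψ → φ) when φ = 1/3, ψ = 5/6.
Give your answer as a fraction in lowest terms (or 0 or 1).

φ → ψ = 1/3 → 5/6 = 1
(φ → ψ) ∧ φ = 1 ∧ 1/3 = 1/3
φ ∧ ψ = 1/3 ∧ 5/6 = 1/3
~ψ = ~5/6 = 0
(φ ∧ ψ) → ~ψ = 1/3 → 0 = 0
((φ → ψ) ∧ φ) ∧ ((φ ∧ ψ) → ~ψ) = 1/3 ∧ 0 = 0
ψ → φ = 5/6 → 1/3 = 1/3
~(ψ → φ) = ~1/3 = 0
(((φ → ψ) ∧ φ) ∧ ((φ ∧ ψ) → ~ψ)) → ~(ψ → φ) = 0 → 0 = 1

1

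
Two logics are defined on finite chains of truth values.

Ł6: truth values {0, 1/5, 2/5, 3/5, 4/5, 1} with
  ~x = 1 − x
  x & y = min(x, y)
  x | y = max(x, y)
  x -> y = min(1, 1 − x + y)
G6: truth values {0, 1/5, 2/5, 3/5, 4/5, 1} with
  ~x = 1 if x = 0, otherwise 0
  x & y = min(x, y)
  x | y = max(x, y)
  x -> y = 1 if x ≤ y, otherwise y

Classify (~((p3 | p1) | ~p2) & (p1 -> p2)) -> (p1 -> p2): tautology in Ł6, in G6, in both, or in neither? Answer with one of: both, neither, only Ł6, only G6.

both

In Ł6: every assignment gives 1 — tautology.
In G6: every assignment gives 1 — tautology.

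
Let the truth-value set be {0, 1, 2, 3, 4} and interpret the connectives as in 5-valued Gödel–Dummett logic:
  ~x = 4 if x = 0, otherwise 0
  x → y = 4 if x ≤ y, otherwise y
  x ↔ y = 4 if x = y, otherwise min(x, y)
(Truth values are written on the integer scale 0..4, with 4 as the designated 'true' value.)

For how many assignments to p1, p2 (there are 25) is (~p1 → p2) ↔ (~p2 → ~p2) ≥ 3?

22

value 4: 21 assignments (counts)
value 3: 1 assignment (counts)
value 2: 1 assignment
value 1: 1 assignment
value 0: 1 assignment
So 22 of the 25 assignments meet the threshold.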